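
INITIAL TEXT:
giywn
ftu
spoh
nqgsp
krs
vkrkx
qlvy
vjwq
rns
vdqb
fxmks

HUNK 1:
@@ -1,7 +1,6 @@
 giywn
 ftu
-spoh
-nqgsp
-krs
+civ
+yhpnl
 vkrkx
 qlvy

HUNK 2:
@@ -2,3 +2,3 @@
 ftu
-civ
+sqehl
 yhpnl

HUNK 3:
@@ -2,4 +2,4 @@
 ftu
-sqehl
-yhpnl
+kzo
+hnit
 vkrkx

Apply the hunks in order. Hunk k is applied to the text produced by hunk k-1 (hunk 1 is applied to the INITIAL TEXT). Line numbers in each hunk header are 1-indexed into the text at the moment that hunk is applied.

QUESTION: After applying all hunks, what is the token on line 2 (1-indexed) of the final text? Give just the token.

Hunk 1: at line 1 remove [spoh,nqgsp,krs] add [civ,yhpnl] -> 10 lines: giywn ftu civ yhpnl vkrkx qlvy vjwq rns vdqb fxmks
Hunk 2: at line 2 remove [civ] add [sqehl] -> 10 lines: giywn ftu sqehl yhpnl vkrkx qlvy vjwq rns vdqb fxmks
Hunk 3: at line 2 remove [sqehl,yhpnl] add [kzo,hnit] -> 10 lines: giywn ftu kzo hnit vkrkx qlvy vjwq rns vdqb fxmks
Final line 2: ftu

Answer: ftu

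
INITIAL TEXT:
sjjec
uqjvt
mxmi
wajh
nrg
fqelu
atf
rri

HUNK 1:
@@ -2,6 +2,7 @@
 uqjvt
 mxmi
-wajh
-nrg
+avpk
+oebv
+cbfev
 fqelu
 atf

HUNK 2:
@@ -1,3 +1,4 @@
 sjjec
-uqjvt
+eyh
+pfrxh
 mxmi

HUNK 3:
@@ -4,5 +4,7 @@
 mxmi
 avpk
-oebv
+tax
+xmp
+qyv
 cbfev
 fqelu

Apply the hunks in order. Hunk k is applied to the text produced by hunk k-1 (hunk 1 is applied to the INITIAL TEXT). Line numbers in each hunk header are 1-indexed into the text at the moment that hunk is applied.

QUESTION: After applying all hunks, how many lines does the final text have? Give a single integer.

Answer: 12

Derivation:
Hunk 1: at line 2 remove [wajh,nrg] add [avpk,oebv,cbfev] -> 9 lines: sjjec uqjvt mxmi avpk oebv cbfev fqelu atf rri
Hunk 2: at line 1 remove [uqjvt] add [eyh,pfrxh] -> 10 lines: sjjec eyh pfrxh mxmi avpk oebv cbfev fqelu atf rri
Hunk 3: at line 4 remove [oebv] add [tax,xmp,qyv] -> 12 lines: sjjec eyh pfrxh mxmi avpk tax xmp qyv cbfev fqelu atf rri
Final line count: 12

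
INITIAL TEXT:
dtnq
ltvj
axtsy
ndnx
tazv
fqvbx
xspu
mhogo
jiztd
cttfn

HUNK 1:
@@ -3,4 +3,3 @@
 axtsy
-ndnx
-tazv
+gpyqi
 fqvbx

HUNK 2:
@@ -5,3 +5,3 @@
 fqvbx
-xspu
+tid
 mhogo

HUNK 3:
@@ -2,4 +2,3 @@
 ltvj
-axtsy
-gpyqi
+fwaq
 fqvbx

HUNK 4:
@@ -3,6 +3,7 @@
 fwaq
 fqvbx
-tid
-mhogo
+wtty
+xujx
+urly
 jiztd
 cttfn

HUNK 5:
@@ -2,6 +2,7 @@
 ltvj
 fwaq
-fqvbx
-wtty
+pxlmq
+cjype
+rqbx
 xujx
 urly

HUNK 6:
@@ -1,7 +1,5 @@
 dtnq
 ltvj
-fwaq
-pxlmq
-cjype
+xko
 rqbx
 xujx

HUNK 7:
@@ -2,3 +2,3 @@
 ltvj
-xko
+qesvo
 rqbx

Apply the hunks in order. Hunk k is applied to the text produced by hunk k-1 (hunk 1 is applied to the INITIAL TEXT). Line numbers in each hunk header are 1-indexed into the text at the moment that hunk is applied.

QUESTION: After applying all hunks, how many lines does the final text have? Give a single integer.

Hunk 1: at line 3 remove [ndnx,tazv] add [gpyqi] -> 9 lines: dtnq ltvj axtsy gpyqi fqvbx xspu mhogo jiztd cttfn
Hunk 2: at line 5 remove [xspu] add [tid] -> 9 lines: dtnq ltvj axtsy gpyqi fqvbx tid mhogo jiztd cttfn
Hunk 3: at line 2 remove [axtsy,gpyqi] add [fwaq] -> 8 lines: dtnq ltvj fwaq fqvbx tid mhogo jiztd cttfn
Hunk 4: at line 3 remove [tid,mhogo] add [wtty,xujx,urly] -> 9 lines: dtnq ltvj fwaq fqvbx wtty xujx urly jiztd cttfn
Hunk 5: at line 2 remove [fqvbx,wtty] add [pxlmq,cjype,rqbx] -> 10 lines: dtnq ltvj fwaq pxlmq cjype rqbx xujx urly jiztd cttfn
Hunk 6: at line 1 remove [fwaq,pxlmq,cjype] add [xko] -> 8 lines: dtnq ltvj xko rqbx xujx urly jiztd cttfn
Hunk 7: at line 2 remove [xko] add [qesvo] -> 8 lines: dtnq ltvj qesvo rqbx xujx urly jiztd cttfn
Final line count: 8

Answer: 8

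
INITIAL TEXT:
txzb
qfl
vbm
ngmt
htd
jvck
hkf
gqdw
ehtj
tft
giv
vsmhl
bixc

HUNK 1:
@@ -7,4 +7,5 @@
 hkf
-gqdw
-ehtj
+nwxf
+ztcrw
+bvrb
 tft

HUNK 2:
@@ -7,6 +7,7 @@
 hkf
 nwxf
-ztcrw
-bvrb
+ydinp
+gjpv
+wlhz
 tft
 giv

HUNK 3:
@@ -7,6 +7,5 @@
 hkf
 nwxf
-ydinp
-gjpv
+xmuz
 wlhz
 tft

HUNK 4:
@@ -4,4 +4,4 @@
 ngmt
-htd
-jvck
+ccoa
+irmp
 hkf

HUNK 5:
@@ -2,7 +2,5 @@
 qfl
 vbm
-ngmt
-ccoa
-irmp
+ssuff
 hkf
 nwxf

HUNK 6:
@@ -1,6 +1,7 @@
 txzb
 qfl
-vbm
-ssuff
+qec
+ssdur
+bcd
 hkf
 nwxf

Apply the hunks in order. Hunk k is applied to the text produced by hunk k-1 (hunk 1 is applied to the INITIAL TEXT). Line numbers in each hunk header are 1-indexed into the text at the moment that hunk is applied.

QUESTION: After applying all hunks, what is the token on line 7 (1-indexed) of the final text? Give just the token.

Answer: nwxf

Derivation:
Hunk 1: at line 7 remove [gqdw,ehtj] add [nwxf,ztcrw,bvrb] -> 14 lines: txzb qfl vbm ngmt htd jvck hkf nwxf ztcrw bvrb tft giv vsmhl bixc
Hunk 2: at line 7 remove [ztcrw,bvrb] add [ydinp,gjpv,wlhz] -> 15 lines: txzb qfl vbm ngmt htd jvck hkf nwxf ydinp gjpv wlhz tft giv vsmhl bixc
Hunk 3: at line 7 remove [ydinp,gjpv] add [xmuz] -> 14 lines: txzb qfl vbm ngmt htd jvck hkf nwxf xmuz wlhz tft giv vsmhl bixc
Hunk 4: at line 4 remove [htd,jvck] add [ccoa,irmp] -> 14 lines: txzb qfl vbm ngmt ccoa irmp hkf nwxf xmuz wlhz tft giv vsmhl bixc
Hunk 5: at line 2 remove [ngmt,ccoa,irmp] add [ssuff] -> 12 lines: txzb qfl vbm ssuff hkf nwxf xmuz wlhz tft giv vsmhl bixc
Hunk 6: at line 1 remove [vbm,ssuff] add [qec,ssdur,bcd] -> 13 lines: txzb qfl qec ssdur bcd hkf nwxf xmuz wlhz tft giv vsmhl bixc
Final line 7: nwxf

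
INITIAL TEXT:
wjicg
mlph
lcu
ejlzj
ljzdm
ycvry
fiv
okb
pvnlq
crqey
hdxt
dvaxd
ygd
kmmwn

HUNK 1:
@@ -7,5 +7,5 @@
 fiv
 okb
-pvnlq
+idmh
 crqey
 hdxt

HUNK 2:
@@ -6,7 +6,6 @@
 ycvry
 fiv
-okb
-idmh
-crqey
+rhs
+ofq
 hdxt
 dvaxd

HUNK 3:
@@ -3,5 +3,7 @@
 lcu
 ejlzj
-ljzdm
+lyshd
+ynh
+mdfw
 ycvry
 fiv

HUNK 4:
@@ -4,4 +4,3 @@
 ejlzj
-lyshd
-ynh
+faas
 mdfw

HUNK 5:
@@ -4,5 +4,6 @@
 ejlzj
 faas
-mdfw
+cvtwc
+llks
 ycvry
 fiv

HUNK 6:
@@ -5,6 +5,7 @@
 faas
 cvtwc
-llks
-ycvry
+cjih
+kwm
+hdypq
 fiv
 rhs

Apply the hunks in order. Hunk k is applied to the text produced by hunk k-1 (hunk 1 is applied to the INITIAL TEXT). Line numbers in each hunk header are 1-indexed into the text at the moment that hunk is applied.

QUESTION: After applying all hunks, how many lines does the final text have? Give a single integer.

Hunk 1: at line 7 remove [pvnlq] add [idmh] -> 14 lines: wjicg mlph lcu ejlzj ljzdm ycvry fiv okb idmh crqey hdxt dvaxd ygd kmmwn
Hunk 2: at line 6 remove [okb,idmh,crqey] add [rhs,ofq] -> 13 lines: wjicg mlph lcu ejlzj ljzdm ycvry fiv rhs ofq hdxt dvaxd ygd kmmwn
Hunk 3: at line 3 remove [ljzdm] add [lyshd,ynh,mdfw] -> 15 lines: wjicg mlph lcu ejlzj lyshd ynh mdfw ycvry fiv rhs ofq hdxt dvaxd ygd kmmwn
Hunk 4: at line 4 remove [lyshd,ynh] add [faas] -> 14 lines: wjicg mlph lcu ejlzj faas mdfw ycvry fiv rhs ofq hdxt dvaxd ygd kmmwn
Hunk 5: at line 4 remove [mdfw] add [cvtwc,llks] -> 15 lines: wjicg mlph lcu ejlzj faas cvtwc llks ycvry fiv rhs ofq hdxt dvaxd ygd kmmwn
Hunk 6: at line 5 remove [llks,ycvry] add [cjih,kwm,hdypq] -> 16 lines: wjicg mlph lcu ejlzj faas cvtwc cjih kwm hdypq fiv rhs ofq hdxt dvaxd ygd kmmwn
Final line count: 16

Answer: 16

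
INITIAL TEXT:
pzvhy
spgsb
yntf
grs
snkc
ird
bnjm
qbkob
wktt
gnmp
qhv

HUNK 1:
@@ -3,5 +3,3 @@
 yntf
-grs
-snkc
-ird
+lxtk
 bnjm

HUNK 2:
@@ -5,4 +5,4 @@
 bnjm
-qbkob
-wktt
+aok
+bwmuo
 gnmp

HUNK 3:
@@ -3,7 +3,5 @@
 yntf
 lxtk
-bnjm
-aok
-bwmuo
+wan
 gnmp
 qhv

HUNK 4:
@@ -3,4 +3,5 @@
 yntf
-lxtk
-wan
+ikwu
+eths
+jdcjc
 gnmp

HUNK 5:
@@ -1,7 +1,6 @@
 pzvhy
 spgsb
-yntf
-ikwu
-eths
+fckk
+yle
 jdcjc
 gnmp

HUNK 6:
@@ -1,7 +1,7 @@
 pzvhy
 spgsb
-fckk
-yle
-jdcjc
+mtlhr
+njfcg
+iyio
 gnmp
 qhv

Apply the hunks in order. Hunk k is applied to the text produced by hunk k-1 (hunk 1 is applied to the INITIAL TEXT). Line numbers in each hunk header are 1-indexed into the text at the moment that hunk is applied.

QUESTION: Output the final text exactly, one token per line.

Answer: pzvhy
spgsb
mtlhr
njfcg
iyio
gnmp
qhv

Derivation:
Hunk 1: at line 3 remove [grs,snkc,ird] add [lxtk] -> 9 lines: pzvhy spgsb yntf lxtk bnjm qbkob wktt gnmp qhv
Hunk 2: at line 5 remove [qbkob,wktt] add [aok,bwmuo] -> 9 lines: pzvhy spgsb yntf lxtk bnjm aok bwmuo gnmp qhv
Hunk 3: at line 3 remove [bnjm,aok,bwmuo] add [wan] -> 7 lines: pzvhy spgsb yntf lxtk wan gnmp qhv
Hunk 4: at line 3 remove [lxtk,wan] add [ikwu,eths,jdcjc] -> 8 lines: pzvhy spgsb yntf ikwu eths jdcjc gnmp qhv
Hunk 5: at line 1 remove [yntf,ikwu,eths] add [fckk,yle] -> 7 lines: pzvhy spgsb fckk yle jdcjc gnmp qhv
Hunk 6: at line 1 remove [fckk,yle,jdcjc] add [mtlhr,njfcg,iyio] -> 7 lines: pzvhy spgsb mtlhr njfcg iyio gnmp qhv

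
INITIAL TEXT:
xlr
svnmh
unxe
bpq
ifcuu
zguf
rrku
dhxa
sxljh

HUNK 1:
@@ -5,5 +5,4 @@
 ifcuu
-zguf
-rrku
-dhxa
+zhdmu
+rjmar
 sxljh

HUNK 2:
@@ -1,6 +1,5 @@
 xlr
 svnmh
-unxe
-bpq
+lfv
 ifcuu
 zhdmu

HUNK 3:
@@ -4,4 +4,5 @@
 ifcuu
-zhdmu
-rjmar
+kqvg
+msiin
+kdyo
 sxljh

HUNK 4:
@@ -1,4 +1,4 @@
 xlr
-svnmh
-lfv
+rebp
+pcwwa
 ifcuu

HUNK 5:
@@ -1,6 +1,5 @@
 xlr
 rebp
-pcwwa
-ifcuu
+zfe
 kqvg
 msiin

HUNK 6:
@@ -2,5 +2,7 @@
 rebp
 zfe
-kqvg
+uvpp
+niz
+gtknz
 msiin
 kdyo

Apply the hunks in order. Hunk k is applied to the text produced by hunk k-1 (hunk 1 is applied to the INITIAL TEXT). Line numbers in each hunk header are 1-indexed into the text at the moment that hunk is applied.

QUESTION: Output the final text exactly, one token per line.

Answer: xlr
rebp
zfe
uvpp
niz
gtknz
msiin
kdyo
sxljh

Derivation:
Hunk 1: at line 5 remove [zguf,rrku,dhxa] add [zhdmu,rjmar] -> 8 lines: xlr svnmh unxe bpq ifcuu zhdmu rjmar sxljh
Hunk 2: at line 1 remove [unxe,bpq] add [lfv] -> 7 lines: xlr svnmh lfv ifcuu zhdmu rjmar sxljh
Hunk 3: at line 4 remove [zhdmu,rjmar] add [kqvg,msiin,kdyo] -> 8 lines: xlr svnmh lfv ifcuu kqvg msiin kdyo sxljh
Hunk 4: at line 1 remove [svnmh,lfv] add [rebp,pcwwa] -> 8 lines: xlr rebp pcwwa ifcuu kqvg msiin kdyo sxljh
Hunk 5: at line 1 remove [pcwwa,ifcuu] add [zfe] -> 7 lines: xlr rebp zfe kqvg msiin kdyo sxljh
Hunk 6: at line 2 remove [kqvg] add [uvpp,niz,gtknz] -> 9 lines: xlr rebp zfe uvpp niz gtknz msiin kdyo sxljh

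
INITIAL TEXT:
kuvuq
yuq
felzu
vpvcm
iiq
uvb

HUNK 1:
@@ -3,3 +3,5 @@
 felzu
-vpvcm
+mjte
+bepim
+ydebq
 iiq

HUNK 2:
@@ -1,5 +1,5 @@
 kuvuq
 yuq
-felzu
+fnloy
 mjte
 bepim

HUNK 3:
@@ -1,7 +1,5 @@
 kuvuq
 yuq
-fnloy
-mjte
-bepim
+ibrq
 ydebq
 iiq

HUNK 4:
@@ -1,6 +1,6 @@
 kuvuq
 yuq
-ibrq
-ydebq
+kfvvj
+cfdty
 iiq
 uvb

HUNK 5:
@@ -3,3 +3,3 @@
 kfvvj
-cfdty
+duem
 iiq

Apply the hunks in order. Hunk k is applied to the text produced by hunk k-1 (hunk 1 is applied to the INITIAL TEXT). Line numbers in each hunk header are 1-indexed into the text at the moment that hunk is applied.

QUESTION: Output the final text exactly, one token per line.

Answer: kuvuq
yuq
kfvvj
duem
iiq
uvb

Derivation:
Hunk 1: at line 3 remove [vpvcm] add [mjte,bepim,ydebq] -> 8 lines: kuvuq yuq felzu mjte bepim ydebq iiq uvb
Hunk 2: at line 1 remove [felzu] add [fnloy] -> 8 lines: kuvuq yuq fnloy mjte bepim ydebq iiq uvb
Hunk 3: at line 1 remove [fnloy,mjte,bepim] add [ibrq] -> 6 lines: kuvuq yuq ibrq ydebq iiq uvb
Hunk 4: at line 1 remove [ibrq,ydebq] add [kfvvj,cfdty] -> 6 lines: kuvuq yuq kfvvj cfdty iiq uvb
Hunk 5: at line 3 remove [cfdty] add [duem] -> 6 lines: kuvuq yuq kfvvj duem iiq uvb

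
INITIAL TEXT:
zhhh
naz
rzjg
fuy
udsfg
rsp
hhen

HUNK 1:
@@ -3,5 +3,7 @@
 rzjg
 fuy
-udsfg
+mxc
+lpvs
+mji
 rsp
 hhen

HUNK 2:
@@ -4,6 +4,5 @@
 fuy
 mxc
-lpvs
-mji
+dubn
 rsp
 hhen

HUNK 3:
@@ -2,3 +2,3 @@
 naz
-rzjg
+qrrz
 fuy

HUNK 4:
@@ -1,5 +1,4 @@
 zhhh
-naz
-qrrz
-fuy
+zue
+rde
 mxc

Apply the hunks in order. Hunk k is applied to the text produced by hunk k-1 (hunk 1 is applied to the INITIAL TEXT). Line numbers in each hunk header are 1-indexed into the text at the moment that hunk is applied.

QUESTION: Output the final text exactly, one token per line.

Answer: zhhh
zue
rde
mxc
dubn
rsp
hhen

Derivation:
Hunk 1: at line 3 remove [udsfg] add [mxc,lpvs,mji] -> 9 lines: zhhh naz rzjg fuy mxc lpvs mji rsp hhen
Hunk 2: at line 4 remove [lpvs,mji] add [dubn] -> 8 lines: zhhh naz rzjg fuy mxc dubn rsp hhen
Hunk 3: at line 2 remove [rzjg] add [qrrz] -> 8 lines: zhhh naz qrrz fuy mxc dubn rsp hhen
Hunk 4: at line 1 remove [naz,qrrz,fuy] add [zue,rde] -> 7 lines: zhhh zue rde mxc dubn rsp hhen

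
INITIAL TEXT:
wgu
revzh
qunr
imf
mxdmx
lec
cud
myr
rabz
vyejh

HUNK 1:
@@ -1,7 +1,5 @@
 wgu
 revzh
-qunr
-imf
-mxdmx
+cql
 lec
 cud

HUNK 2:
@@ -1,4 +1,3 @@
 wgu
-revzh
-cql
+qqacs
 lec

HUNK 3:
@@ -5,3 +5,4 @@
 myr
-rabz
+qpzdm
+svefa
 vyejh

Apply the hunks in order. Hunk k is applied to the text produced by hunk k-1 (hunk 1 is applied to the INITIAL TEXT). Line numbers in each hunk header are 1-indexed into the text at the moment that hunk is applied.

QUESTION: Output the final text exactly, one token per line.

Hunk 1: at line 1 remove [qunr,imf,mxdmx] add [cql] -> 8 lines: wgu revzh cql lec cud myr rabz vyejh
Hunk 2: at line 1 remove [revzh,cql] add [qqacs] -> 7 lines: wgu qqacs lec cud myr rabz vyejh
Hunk 3: at line 5 remove [rabz] add [qpzdm,svefa] -> 8 lines: wgu qqacs lec cud myr qpzdm svefa vyejh

Answer: wgu
qqacs
lec
cud
myr
qpzdm
svefa
vyejh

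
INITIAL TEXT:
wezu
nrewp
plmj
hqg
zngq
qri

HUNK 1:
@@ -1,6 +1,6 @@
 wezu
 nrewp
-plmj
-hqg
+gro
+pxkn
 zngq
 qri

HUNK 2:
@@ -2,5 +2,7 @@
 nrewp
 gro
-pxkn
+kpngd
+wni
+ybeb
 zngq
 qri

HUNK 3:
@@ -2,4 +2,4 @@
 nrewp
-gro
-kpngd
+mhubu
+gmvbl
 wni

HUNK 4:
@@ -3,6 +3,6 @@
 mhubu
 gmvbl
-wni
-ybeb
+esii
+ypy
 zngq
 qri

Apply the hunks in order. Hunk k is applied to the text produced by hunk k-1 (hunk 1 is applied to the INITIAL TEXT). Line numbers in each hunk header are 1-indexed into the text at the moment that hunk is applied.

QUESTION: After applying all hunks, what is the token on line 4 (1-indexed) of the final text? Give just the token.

Hunk 1: at line 1 remove [plmj,hqg] add [gro,pxkn] -> 6 lines: wezu nrewp gro pxkn zngq qri
Hunk 2: at line 2 remove [pxkn] add [kpngd,wni,ybeb] -> 8 lines: wezu nrewp gro kpngd wni ybeb zngq qri
Hunk 3: at line 2 remove [gro,kpngd] add [mhubu,gmvbl] -> 8 lines: wezu nrewp mhubu gmvbl wni ybeb zngq qri
Hunk 4: at line 3 remove [wni,ybeb] add [esii,ypy] -> 8 lines: wezu nrewp mhubu gmvbl esii ypy zngq qri
Final line 4: gmvbl

Answer: gmvbl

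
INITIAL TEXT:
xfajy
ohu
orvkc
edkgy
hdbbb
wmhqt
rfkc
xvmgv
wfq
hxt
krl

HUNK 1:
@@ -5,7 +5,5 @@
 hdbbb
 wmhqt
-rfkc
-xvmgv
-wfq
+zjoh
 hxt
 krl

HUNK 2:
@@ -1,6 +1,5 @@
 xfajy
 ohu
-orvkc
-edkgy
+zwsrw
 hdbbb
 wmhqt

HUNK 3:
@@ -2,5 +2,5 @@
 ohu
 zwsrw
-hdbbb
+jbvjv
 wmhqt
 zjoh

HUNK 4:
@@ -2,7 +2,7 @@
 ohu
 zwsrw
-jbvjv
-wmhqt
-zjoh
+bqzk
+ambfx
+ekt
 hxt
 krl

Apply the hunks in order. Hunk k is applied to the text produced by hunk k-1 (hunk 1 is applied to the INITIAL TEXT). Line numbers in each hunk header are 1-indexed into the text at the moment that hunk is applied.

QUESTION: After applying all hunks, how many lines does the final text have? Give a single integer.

Hunk 1: at line 5 remove [rfkc,xvmgv,wfq] add [zjoh] -> 9 lines: xfajy ohu orvkc edkgy hdbbb wmhqt zjoh hxt krl
Hunk 2: at line 1 remove [orvkc,edkgy] add [zwsrw] -> 8 lines: xfajy ohu zwsrw hdbbb wmhqt zjoh hxt krl
Hunk 3: at line 2 remove [hdbbb] add [jbvjv] -> 8 lines: xfajy ohu zwsrw jbvjv wmhqt zjoh hxt krl
Hunk 4: at line 2 remove [jbvjv,wmhqt,zjoh] add [bqzk,ambfx,ekt] -> 8 lines: xfajy ohu zwsrw bqzk ambfx ekt hxt krl
Final line count: 8

Answer: 8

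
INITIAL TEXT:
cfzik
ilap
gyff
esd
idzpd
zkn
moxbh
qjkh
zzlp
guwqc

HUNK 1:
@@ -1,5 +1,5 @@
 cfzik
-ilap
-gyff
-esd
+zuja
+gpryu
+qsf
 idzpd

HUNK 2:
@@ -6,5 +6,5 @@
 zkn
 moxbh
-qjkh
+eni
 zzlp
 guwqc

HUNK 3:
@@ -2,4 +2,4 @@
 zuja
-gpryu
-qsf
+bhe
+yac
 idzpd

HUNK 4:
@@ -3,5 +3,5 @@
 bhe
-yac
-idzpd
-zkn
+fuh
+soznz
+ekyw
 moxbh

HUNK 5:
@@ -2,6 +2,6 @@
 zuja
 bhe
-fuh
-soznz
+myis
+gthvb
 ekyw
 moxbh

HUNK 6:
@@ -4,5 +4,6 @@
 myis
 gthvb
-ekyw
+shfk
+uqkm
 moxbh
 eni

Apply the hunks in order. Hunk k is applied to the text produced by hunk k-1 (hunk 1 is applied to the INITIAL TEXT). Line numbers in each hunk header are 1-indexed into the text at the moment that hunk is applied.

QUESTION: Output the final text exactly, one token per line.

Hunk 1: at line 1 remove [ilap,gyff,esd] add [zuja,gpryu,qsf] -> 10 lines: cfzik zuja gpryu qsf idzpd zkn moxbh qjkh zzlp guwqc
Hunk 2: at line 6 remove [qjkh] add [eni] -> 10 lines: cfzik zuja gpryu qsf idzpd zkn moxbh eni zzlp guwqc
Hunk 3: at line 2 remove [gpryu,qsf] add [bhe,yac] -> 10 lines: cfzik zuja bhe yac idzpd zkn moxbh eni zzlp guwqc
Hunk 4: at line 3 remove [yac,idzpd,zkn] add [fuh,soznz,ekyw] -> 10 lines: cfzik zuja bhe fuh soznz ekyw moxbh eni zzlp guwqc
Hunk 5: at line 2 remove [fuh,soznz] add [myis,gthvb] -> 10 lines: cfzik zuja bhe myis gthvb ekyw moxbh eni zzlp guwqc
Hunk 6: at line 4 remove [ekyw] add [shfk,uqkm] -> 11 lines: cfzik zuja bhe myis gthvb shfk uqkm moxbh eni zzlp guwqc

Answer: cfzik
zuja
bhe
myis
gthvb
shfk
uqkm
moxbh
eni
zzlp
guwqc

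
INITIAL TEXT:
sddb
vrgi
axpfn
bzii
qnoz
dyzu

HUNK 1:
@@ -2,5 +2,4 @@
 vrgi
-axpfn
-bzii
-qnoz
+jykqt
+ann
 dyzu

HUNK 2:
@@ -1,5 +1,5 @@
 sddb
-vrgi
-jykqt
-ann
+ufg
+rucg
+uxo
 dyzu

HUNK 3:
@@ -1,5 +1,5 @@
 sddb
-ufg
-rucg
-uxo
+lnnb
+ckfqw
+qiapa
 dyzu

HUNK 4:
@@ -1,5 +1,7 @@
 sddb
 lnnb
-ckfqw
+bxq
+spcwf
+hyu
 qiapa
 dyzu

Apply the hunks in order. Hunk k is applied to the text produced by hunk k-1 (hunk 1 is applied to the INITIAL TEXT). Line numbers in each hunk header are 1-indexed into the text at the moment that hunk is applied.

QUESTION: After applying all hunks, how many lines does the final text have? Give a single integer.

Hunk 1: at line 2 remove [axpfn,bzii,qnoz] add [jykqt,ann] -> 5 lines: sddb vrgi jykqt ann dyzu
Hunk 2: at line 1 remove [vrgi,jykqt,ann] add [ufg,rucg,uxo] -> 5 lines: sddb ufg rucg uxo dyzu
Hunk 3: at line 1 remove [ufg,rucg,uxo] add [lnnb,ckfqw,qiapa] -> 5 lines: sddb lnnb ckfqw qiapa dyzu
Hunk 4: at line 1 remove [ckfqw] add [bxq,spcwf,hyu] -> 7 lines: sddb lnnb bxq spcwf hyu qiapa dyzu
Final line count: 7

Answer: 7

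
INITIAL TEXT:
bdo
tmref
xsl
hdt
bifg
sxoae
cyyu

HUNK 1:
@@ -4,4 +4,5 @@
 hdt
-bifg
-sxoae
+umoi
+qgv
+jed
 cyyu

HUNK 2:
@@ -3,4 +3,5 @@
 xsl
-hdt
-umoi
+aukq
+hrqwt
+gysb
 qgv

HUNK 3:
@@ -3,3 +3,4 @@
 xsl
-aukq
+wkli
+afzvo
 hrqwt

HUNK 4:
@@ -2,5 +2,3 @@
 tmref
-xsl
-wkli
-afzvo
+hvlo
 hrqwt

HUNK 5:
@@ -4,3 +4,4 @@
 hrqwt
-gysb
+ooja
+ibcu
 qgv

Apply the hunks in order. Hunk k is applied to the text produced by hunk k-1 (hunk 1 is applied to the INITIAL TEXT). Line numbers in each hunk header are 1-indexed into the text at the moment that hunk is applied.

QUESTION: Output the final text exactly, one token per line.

Answer: bdo
tmref
hvlo
hrqwt
ooja
ibcu
qgv
jed
cyyu

Derivation:
Hunk 1: at line 4 remove [bifg,sxoae] add [umoi,qgv,jed] -> 8 lines: bdo tmref xsl hdt umoi qgv jed cyyu
Hunk 2: at line 3 remove [hdt,umoi] add [aukq,hrqwt,gysb] -> 9 lines: bdo tmref xsl aukq hrqwt gysb qgv jed cyyu
Hunk 3: at line 3 remove [aukq] add [wkli,afzvo] -> 10 lines: bdo tmref xsl wkli afzvo hrqwt gysb qgv jed cyyu
Hunk 4: at line 2 remove [xsl,wkli,afzvo] add [hvlo] -> 8 lines: bdo tmref hvlo hrqwt gysb qgv jed cyyu
Hunk 5: at line 4 remove [gysb] add [ooja,ibcu] -> 9 lines: bdo tmref hvlo hrqwt ooja ibcu qgv jed cyyu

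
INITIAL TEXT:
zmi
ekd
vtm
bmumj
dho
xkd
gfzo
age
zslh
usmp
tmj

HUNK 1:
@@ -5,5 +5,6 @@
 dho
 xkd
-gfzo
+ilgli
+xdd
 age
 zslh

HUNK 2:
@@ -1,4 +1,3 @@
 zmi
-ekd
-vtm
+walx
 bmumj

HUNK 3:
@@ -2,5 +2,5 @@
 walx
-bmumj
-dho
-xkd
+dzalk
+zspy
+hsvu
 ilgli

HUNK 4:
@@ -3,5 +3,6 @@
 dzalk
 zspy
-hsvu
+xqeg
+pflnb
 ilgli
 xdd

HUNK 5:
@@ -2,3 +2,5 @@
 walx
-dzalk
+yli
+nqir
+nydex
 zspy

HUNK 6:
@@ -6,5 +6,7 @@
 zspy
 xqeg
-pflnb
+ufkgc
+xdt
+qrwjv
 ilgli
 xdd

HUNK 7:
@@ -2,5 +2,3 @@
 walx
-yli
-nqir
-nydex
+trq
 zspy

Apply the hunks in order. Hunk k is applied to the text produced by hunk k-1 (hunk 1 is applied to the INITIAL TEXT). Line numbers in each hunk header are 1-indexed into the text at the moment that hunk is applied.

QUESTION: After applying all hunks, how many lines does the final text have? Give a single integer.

Hunk 1: at line 5 remove [gfzo] add [ilgli,xdd] -> 12 lines: zmi ekd vtm bmumj dho xkd ilgli xdd age zslh usmp tmj
Hunk 2: at line 1 remove [ekd,vtm] add [walx] -> 11 lines: zmi walx bmumj dho xkd ilgli xdd age zslh usmp tmj
Hunk 3: at line 2 remove [bmumj,dho,xkd] add [dzalk,zspy,hsvu] -> 11 lines: zmi walx dzalk zspy hsvu ilgli xdd age zslh usmp tmj
Hunk 4: at line 3 remove [hsvu] add [xqeg,pflnb] -> 12 lines: zmi walx dzalk zspy xqeg pflnb ilgli xdd age zslh usmp tmj
Hunk 5: at line 2 remove [dzalk] add [yli,nqir,nydex] -> 14 lines: zmi walx yli nqir nydex zspy xqeg pflnb ilgli xdd age zslh usmp tmj
Hunk 6: at line 6 remove [pflnb] add [ufkgc,xdt,qrwjv] -> 16 lines: zmi walx yli nqir nydex zspy xqeg ufkgc xdt qrwjv ilgli xdd age zslh usmp tmj
Hunk 7: at line 2 remove [yli,nqir,nydex] add [trq] -> 14 lines: zmi walx trq zspy xqeg ufkgc xdt qrwjv ilgli xdd age zslh usmp tmj
Final line count: 14

Answer: 14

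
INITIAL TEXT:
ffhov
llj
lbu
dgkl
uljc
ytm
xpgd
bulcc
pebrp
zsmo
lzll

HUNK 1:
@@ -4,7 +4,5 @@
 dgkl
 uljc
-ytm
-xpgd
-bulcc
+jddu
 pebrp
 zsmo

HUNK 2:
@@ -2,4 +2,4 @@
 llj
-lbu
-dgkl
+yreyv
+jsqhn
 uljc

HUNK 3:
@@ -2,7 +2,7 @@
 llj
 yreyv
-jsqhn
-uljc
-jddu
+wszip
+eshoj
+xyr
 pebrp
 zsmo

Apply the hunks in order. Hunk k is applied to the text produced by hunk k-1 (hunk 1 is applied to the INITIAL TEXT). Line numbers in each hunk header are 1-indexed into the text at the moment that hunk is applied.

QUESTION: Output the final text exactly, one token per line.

Answer: ffhov
llj
yreyv
wszip
eshoj
xyr
pebrp
zsmo
lzll

Derivation:
Hunk 1: at line 4 remove [ytm,xpgd,bulcc] add [jddu] -> 9 lines: ffhov llj lbu dgkl uljc jddu pebrp zsmo lzll
Hunk 2: at line 2 remove [lbu,dgkl] add [yreyv,jsqhn] -> 9 lines: ffhov llj yreyv jsqhn uljc jddu pebrp zsmo lzll
Hunk 3: at line 2 remove [jsqhn,uljc,jddu] add [wszip,eshoj,xyr] -> 9 lines: ffhov llj yreyv wszip eshoj xyr pebrp zsmo lzll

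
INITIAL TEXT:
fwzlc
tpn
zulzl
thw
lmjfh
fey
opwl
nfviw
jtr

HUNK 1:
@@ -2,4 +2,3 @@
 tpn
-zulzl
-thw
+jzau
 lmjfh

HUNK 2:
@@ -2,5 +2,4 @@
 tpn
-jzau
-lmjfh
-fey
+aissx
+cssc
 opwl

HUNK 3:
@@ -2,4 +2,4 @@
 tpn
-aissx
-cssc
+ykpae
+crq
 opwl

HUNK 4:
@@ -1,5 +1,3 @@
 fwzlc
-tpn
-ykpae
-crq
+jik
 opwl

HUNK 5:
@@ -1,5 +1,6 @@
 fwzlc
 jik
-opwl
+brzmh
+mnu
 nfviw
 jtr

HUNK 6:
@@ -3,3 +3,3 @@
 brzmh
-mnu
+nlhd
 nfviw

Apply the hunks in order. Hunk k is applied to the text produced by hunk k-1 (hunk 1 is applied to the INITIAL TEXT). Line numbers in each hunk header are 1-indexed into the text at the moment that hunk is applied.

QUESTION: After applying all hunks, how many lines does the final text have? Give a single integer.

Hunk 1: at line 2 remove [zulzl,thw] add [jzau] -> 8 lines: fwzlc tpn jzau lmjfh fey opwl nfviw jtr
Hunk 2: at line 2 remove [jzau,lmjfh,fey] add [aissx,cssc] -> 7 lines: fwzlc tpn aissx cssc opwl nfviw jtr
Hunk 3: at line 2 remove [aissx,cssc] add [ykpae,crq] -> 7 lines: fwzlc tpn ykpae crq opwl nfviw jtr
Hunk 4: at line 1 remove [tpn,ykpae,crq] add [jik] -> 5 lines: fwzlc jik opwl nfviw jtr
Hunk 5: at line 1 remove [opwl] add [brzmh,mnu] -> 6 lines: fwzlc jik brzmh mnu nfviw jtr
Hunk 6: at line 3 remove [mnu] add [nlhd] -> 6 lines: fwzlc jik brzmh nlhd nfviw jtr
Final line count: 6

Answer: 6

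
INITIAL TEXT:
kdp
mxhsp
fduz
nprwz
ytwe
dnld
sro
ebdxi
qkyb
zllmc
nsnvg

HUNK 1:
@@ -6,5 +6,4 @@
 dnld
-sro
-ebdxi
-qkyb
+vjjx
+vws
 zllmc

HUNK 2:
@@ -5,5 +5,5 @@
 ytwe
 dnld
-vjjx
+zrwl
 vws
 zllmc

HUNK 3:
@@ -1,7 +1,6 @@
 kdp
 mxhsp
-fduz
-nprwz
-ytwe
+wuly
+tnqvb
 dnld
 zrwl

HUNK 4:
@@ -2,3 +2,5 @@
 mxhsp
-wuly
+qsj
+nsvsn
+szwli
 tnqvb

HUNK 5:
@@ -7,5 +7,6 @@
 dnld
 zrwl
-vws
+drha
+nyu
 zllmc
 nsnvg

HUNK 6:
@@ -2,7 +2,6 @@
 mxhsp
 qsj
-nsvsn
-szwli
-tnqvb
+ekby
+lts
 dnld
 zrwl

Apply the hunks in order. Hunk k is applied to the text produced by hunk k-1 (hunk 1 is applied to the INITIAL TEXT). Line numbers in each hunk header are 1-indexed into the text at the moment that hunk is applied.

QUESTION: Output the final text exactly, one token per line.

Answer: kdp
mxhsp
qsj
ekby
lts
dnld
zrwl
drha
nyu
zllmc
nsnvg

Derivation:
Hunk 1: at line 6 remove [sro,ebdxi,qkyb] add [vjjx,vws] -> 10 lines: kdp mxhsp fduz nprwz ytwe dnld vjjx vws zllmc nsnvg
Hunk 2: at line 5 remove [vjjx] add [zrwl] -> 10 lines: kdp mxhsp fduz nprwz ytwe dnld zrwl vws zllmc nsnvg
Hunk 3: at line 1 remove [fduz,nprwz,ytwe] add [wuly,tnqvb] -> 9 lines: kdp mxhsp wuly tnqvb dnld zrwl vws zllmc nsnvg
Hunk 4: at line 2 remove [wuly] add [qsj,nsvsn,szwli] -> 11 lines: kdp mxhsp qsj nsvsn szwli tnqvb dnld zrwl vws zllmc nsnvg
Hunk 5: at line 7 remove [vws] add [drha,nyu] -> 12 lines: kdp mxhsp qsj nsvsn szwli tnqvb dnld zrwl drha nyu zllmc nsnvg
Hunk 6: at line 2 remove [nsvsn,szwli,tnqvb] add [ekby,lts] -> 11 lines: kdp mxhsp qsj ekby lts dnld zrwl drha nyu zllmc nsnvg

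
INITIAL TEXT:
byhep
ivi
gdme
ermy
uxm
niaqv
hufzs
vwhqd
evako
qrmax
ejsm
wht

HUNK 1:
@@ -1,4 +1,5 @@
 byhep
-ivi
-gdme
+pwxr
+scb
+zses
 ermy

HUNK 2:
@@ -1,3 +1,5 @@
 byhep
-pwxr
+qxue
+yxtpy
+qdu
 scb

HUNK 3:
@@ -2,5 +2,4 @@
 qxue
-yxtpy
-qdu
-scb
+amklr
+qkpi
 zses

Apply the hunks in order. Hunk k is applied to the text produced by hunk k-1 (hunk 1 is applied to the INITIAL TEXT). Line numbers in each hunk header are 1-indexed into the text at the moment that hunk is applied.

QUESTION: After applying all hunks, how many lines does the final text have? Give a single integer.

Hunk 1: at line 1 remove [ivi,gdme] add [pwxr,scb,zses] -> 13 lines: byhep pwxr scb zses ermy uxm niaqv hufzs vwhqd evako qrmax ejsm wht
Hunk 2: at line 1 remove [pwxr] add [qxue,yxtpy,qdu] -> 15 lines: byhep qxue yxtpy qdu scb zses ermy uxm niaqv hufzs vwhqd evako qrmax ejsm wht
Hunk 3: at line 2 remove [yxtpy,qdu,scb] add [amklr,qkpi] -> 14 lines: byhep qxue amklr qkpi zses ermy uxm niaqv hufzs vwhqd evako qrmax ejsm wht
Final line count: 14

Answer: 14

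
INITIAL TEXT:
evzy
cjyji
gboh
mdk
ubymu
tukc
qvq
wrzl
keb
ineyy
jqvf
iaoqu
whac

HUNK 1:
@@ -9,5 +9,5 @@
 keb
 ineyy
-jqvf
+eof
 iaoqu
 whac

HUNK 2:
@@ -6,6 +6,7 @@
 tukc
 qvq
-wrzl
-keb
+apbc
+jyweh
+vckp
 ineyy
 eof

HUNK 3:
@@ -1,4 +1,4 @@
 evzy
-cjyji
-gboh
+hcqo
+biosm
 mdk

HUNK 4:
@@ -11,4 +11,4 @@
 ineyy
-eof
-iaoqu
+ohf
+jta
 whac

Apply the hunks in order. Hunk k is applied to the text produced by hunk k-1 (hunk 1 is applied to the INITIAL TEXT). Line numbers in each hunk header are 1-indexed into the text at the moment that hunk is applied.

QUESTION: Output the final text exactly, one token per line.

Answer: evzy
hcqo
biosm
mdk
ubymu
tukc
qvq
apbc
jyweh
vckp
ineyy
ohf
jta
whac

Derivation:
Hunk 1: at line 9 remove [jqvf] add [eof] -> 13 lines: evzy cjyji gboh mdk ubymu tukc qvq wrzl keb ineyy eof iaoqu whac
Hunk 2: at line 6 remove [wrzl,keb] add [apbc,jyweh,vckp] -> 14 lines: evzy cjyji gboh mdk ubymu tukc qvq apbc jyweh vckp ineyy eof iaoqu whac
Hunk 3: at line 1 remove [cjyji,gboh] add [hcqo,biosm] -> 14 lines: evzy hcqo biosm mdk ubymu tukc qvq apbc jyweh vckp ineyy eof iaoqu whac
Hunk 4: at line 11 remove [eof,iaoqu] add [ohf,jta] -> 14 lines: evzy hcqo biosm mdk ubymu tukc qvq apbc jyweh vckp ineyy ohf jta whac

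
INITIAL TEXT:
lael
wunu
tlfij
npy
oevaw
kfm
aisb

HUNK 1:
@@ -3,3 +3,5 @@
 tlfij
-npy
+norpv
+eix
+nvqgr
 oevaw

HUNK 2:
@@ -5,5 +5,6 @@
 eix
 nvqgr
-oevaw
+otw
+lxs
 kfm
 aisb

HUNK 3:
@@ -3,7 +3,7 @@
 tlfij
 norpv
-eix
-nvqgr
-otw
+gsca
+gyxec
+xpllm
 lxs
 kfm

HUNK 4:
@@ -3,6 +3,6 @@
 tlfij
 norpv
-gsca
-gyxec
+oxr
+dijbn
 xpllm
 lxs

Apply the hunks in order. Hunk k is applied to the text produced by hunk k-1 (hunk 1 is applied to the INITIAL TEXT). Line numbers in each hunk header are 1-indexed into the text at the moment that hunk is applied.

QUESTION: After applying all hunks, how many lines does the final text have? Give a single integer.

Answer: 10

Derivation:
Hunk 1: at line 3 remove [npy] add [norpv,eix,nvqgr] -> 9 lines: lael wunu tlfij norpv eix nvqgr oevaw kfm aisb
Hunk 2: at line 5 remove [oevaw] add [otw,lxs] -> 10 lines: lael wunu tlfij norpv eix nvqgr otw lxs kfm aisb
Hunk 3: at line 3 remove [eix,nvqgr,otw] add [gsca,gyxec,xpllm] -> 10 lines: lael wunu tlfij norpv gsca gyxec xpllm lxs kfm aisb
Hunk 4: at line 3 remove [gsca,gyxec] add [oxr,dijbn] -> 10 lines: lael wunu tlfij norpv oxr dijbn xpllm lxs kfm aisb
Final line count: 10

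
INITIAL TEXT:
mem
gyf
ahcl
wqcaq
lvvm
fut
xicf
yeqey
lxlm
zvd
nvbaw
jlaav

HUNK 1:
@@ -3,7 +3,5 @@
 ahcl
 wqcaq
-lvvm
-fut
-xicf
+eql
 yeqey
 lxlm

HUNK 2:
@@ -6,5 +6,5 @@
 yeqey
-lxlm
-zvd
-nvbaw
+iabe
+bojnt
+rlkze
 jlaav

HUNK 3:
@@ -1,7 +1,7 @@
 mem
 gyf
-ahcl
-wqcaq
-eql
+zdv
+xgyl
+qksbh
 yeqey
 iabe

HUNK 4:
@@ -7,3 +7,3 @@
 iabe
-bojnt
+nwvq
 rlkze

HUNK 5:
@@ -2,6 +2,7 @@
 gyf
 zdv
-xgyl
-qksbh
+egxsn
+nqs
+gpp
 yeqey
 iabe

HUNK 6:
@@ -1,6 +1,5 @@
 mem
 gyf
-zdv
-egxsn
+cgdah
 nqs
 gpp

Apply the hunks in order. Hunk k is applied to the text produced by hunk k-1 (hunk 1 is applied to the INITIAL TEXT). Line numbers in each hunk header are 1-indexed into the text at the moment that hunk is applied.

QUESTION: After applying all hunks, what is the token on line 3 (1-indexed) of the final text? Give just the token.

Answer: cgdah

Derivation:
Hunk 1: at line 3 remove [lvvm,fut,xicf] add [eql] -> 10 lines: mem gyf ahcl wqcaq eql yeqey lxlm zvd nvbaw jlaav
Hunk 2: at line 6 remove [lxlm,zvd,nvbaw] add [iabe,bojnt,rlkze] -> 10 lines: mem gyf ahcl wqcaq eql yeqey iabe bojnt rlkze jlaav
Hunk 3: at line 1 remove [ahcl,wqcaq,eql] add [zdv,xgyl,qksbh] -> 10 lines: mem gyf zdv xgyl qksbh yeqey iabe bojnt rlkze jlaav
Hunk 4: at line 7 remove [bojnt] add [nwvq] -> 10 lines: mem gyf zdv xgyl qksbh yeqey iabe nwvq rlkze jlaav
Hunk 5: at line 2 remove [xgyl,qksbh] add [egxsn,nqs,gpp] -> 11 lines: mem gyf zdv egxsn nqs gpp yeqey iabe nwvq rlkze jlaav
Hunk 6: at line 1 remove [zdv,egxsn] add [cgdah] -> 10 lines: mem gyf cgdah nqs gpp yeqey iabe nwvq rlkze jlaav
Final line 3: cgdah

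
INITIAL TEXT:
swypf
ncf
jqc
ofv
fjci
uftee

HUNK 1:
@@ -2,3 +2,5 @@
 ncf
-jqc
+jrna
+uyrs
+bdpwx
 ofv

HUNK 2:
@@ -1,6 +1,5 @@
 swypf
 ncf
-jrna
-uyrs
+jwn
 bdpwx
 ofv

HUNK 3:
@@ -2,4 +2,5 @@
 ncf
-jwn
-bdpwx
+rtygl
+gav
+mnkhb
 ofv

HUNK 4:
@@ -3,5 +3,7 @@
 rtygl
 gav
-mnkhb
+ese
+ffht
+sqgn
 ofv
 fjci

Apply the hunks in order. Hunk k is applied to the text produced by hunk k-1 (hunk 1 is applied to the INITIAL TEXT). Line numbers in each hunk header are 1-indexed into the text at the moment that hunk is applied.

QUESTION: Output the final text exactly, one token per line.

Hunk 1: at line 2 remove [jqc] add [jrna,uyrs,bdpwx] -> 8 lines: swypf ncf jrna uyrs bdpwx ofv fjci uftee
Hunk 2: at line 1 remove [jrna,uyrs] add [jwn] -> 7 lines: swypf ncf jwn bdpwx ofv fjci uftee
Hunk 3: at line 2 remove [jwn,bdpwx] add [rtygl,gav,mnkhb] -> 8 lines: swypf ncf rtygl gav mnkhb ofv fjci uftee
Hunk 4: at line 3 remove [mnkhb] add [ese,ffht,sqgn] -> 10 lines: swypf ncf rtygl gav ese ffht sqgn ofv fjci uftee

Answer: swypf
ncf
rtygl
gav
ese
ffht
sqgn
ofv
fjci
uftee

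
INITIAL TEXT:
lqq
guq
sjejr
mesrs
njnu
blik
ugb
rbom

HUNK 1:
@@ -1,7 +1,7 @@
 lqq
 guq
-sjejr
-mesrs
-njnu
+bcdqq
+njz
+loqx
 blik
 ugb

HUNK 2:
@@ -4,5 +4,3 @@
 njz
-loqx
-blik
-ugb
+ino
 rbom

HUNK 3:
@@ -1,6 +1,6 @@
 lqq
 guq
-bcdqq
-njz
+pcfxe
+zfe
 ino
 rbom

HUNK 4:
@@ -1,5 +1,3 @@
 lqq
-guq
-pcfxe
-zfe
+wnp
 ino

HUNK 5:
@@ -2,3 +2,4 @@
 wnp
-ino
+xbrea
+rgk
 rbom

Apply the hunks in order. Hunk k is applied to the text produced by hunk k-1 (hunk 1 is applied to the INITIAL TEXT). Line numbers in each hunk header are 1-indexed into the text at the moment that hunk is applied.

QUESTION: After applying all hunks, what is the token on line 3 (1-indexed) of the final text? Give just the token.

Answer: xbrea

Derivation:
Hunk 1: at line 1 remove [sjejr,mesrs,njnu] add [bcdqq,njz,loqx] -> 8 lines: lqq guq bcdqq njz loqx blik ugb rbom
Hunk 2: at line 4 remove [loqx,blik,ugb] add [ino] -> 6 lines: lqq guq bcdqq njz ino rbom
Hunk 3: at line 1 remove [bcdqq,njz] add [pcfxe,zfe] -> 6 lines: lqq guq pcfxe zfe ino rbom
Hunk 4: at line 1 remove [guq,pcfxe,zfe] add [wnp] -> 4 lines: lqq wnp ino rbom
Hunk 5: at line 2 remove [ino] add [xbrea,rgk] -> 5 lines: lqq wnp xbrea rgk rbom
Final line 3: xbrea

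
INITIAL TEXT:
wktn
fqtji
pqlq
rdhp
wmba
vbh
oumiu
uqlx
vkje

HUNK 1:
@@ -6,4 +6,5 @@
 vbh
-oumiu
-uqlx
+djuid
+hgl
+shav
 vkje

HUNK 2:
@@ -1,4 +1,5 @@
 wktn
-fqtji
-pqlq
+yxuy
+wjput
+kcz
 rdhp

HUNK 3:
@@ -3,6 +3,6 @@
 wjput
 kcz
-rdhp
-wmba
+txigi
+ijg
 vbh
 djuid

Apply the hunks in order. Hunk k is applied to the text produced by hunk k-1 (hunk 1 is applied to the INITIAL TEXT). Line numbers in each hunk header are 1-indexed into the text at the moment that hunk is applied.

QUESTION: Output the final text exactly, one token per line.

Answer: wktn
yxuy
wjput
kcz
txigi
ijg
vbh
djuid
hgl
shav
vkje

Derivation:
Hunk 1: at line 6 remove [oumiu,uqlx] add [djuid,hgl,shav] -> 10 lines: wktn fqtji pqlq rdhp wmba vbh djuid hgl shav vkje
Hunk 2: at line 1 remove [fqtji,pqlq] add [yxuy,wjput,kcz] -> 11 lines: wktn yxuy wjput kcz rdhp wmba vbh djuid hgl shav vkje
Hunk 3: at line 3 remove [rdhp,wmba] add [txigi,ijg] -> 11 lines: wktn yxuy wjput kcz txigi ijg vbh djuid hgl shav vkje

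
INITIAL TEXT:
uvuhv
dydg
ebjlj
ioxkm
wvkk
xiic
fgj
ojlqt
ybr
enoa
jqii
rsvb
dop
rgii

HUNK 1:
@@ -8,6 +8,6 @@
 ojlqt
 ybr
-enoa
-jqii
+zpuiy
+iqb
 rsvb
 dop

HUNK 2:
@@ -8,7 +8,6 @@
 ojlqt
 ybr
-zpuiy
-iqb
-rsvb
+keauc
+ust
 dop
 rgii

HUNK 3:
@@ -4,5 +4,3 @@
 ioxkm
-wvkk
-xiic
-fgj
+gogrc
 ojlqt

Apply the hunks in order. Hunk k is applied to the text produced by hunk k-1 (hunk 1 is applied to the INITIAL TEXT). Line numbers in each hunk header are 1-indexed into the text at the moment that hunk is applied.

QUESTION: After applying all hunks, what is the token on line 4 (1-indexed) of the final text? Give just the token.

Answer: ioxkm

Derivation:
Hunk 1: at line 8 remove [enoa,jqii] add [zpuiy,iqb] -> 14 lines: uvuhv dydg ebjlj ioxkm wvkk xiic fgj ojlqt ybr zpuiy iqb rsvb dop rgii
Hunk 2: at line 8 remove [zpuiy,iqb,rsvb] add [keauc,ust] -> 13 lines: uvuhv dydg ebjlj ioxkm wvkk xiic fgj ojlqt ybr keauc ust dop rgii
Hunk 3: at line 4 remove [wvkk,xiic,fgj] add [gogrc] -> 11 lines: uvuhv dydg ebjlj ioxkm gogrc ojlqt ybr keauc ust dop rgii
Final line 4: ioxkm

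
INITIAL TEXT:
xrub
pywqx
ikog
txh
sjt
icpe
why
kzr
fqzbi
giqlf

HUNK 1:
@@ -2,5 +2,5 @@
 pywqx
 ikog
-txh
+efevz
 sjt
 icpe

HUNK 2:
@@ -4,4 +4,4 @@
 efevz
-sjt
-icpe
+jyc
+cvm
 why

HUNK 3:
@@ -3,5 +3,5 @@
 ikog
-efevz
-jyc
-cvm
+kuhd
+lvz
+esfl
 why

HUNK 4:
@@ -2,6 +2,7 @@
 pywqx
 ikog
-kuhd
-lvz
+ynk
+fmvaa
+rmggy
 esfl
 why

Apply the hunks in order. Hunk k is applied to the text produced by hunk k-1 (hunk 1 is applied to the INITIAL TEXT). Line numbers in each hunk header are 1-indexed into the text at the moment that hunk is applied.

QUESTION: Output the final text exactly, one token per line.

Answer: xrub
pywqx
ikog
ynk
fmvaa
rmggy
esfl
why
kzr
fqzbi
giqlf

Derivation:
Hunk 1: at line 2 remove [txh] add [efevz] -> 10 lines: xrub pywqx ikog efevz sjt icpe why kzr fqzbi giqlf
Hunk 2: at line 4 remove [sjt,icpe] add [jyc,cvm] -> 10 lines: xrub pywqx ikog efevz jyc cvm why kzr fqzbi giqlf
Hunk 3: at line 3 remove [efevz,jyc,cvm] add [kuhd,lvz,esfl] -> 10 lines: xrub pywqx ikog kuhd lvz esfl why kzr fqzbi giqlf
Hunk 4: at line 2 remove [kuhd,lvz] add [ynk,fmvaa,rmggy] -> 11 lines: xrub pywqx ikog ynk fmvaa rmggy esfl why kzr fqzbi giqlf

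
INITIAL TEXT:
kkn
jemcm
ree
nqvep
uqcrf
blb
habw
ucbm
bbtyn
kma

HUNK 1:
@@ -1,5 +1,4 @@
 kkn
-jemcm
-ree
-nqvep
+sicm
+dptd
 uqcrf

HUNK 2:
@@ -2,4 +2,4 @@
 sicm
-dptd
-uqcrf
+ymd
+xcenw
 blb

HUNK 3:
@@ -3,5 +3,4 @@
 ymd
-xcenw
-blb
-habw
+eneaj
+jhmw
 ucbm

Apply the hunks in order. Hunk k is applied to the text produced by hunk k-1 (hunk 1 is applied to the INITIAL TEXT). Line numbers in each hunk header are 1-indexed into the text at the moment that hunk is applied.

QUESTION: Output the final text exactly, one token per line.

Hunk 1: at line 1 remove [jemcm,ree,nqvep] add [sicm,dptd] -> 9 lines: kkn sicm dptd uqcrf blb habw ucbm bbtyn kma
Hunk 2: at line 2 remove [dptd,uqcrf] add [ymd,xcenw] -> 9 lines: kkn sicm ymd xcenw blb habw ucbm bbtyn kma
Hunk 3: at line 3 remove [xcenw,blb,habw] add [eneaj,jhmw] -> 8 lines: kkn sicm ymd eneaj jhmw ucbm bbtyn kma

Answer: kkn
sicm
ymd
eneaj
jhmw
ucbm
bbtyn
kma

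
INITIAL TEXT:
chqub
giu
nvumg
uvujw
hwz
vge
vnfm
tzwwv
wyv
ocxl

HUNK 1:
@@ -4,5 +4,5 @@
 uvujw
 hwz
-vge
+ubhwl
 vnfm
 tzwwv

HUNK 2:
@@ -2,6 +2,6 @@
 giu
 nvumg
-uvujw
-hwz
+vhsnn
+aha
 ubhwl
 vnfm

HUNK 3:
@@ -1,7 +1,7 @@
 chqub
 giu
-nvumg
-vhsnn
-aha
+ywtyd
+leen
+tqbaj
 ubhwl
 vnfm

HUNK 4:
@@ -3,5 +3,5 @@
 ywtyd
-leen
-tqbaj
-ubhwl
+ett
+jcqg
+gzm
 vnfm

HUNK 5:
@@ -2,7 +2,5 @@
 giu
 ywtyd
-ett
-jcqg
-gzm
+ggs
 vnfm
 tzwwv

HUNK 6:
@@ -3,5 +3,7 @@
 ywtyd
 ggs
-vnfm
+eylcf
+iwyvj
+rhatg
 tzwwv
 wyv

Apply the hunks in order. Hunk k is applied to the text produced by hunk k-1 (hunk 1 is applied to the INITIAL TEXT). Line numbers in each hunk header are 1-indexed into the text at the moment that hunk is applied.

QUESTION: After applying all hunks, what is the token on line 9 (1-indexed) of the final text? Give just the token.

Answer: wyv

Derivation:
Hunk 1: at line 4 remove [vge] add [ubhwl] -> 10 lines: chqub giu nvumg uvujw hwz ubhwl vnfm tzwwv wyv ocxl
Hunk 2: at line 2 remove [uvujw,hwz] add [vhsnn,aha] -> 10 lines: chqub giu nvumg vhsnn aha ubhwl vnfm tzwwv wyv ocxl
Hunk 3: at line 1 remove [nvumg,vhsnn,aha] add [ywtyd,leen,tqbaj] -> 10 lines: chqub giu ywtyd leen tqbaj ubhwl vnfm tzwwv wyv ocxl
Hunk 4: at line 3 remove [leen,tqbaj,ubhwl] add [ett,jcqg,gzm] -> 10 lines: chqub giu ywtyd ett jcqg gzm vnfm tzwwv wyv ocxl
Hunk 5: at line 2 remove [ett,jcqg,gzm] add [ggs] -> 8 lines: chqub giu ywtyd ggs vnfm tzwwv wyv ocxl
Hunk 6: at line 3 remove [vnfm] add [eylcf,iwyvj,rhatg] -> 10 lines: chqub giu ywtyd ggs eylcf iwyvj rhatg tzwwv wyv ocxl
Final line 9: wyv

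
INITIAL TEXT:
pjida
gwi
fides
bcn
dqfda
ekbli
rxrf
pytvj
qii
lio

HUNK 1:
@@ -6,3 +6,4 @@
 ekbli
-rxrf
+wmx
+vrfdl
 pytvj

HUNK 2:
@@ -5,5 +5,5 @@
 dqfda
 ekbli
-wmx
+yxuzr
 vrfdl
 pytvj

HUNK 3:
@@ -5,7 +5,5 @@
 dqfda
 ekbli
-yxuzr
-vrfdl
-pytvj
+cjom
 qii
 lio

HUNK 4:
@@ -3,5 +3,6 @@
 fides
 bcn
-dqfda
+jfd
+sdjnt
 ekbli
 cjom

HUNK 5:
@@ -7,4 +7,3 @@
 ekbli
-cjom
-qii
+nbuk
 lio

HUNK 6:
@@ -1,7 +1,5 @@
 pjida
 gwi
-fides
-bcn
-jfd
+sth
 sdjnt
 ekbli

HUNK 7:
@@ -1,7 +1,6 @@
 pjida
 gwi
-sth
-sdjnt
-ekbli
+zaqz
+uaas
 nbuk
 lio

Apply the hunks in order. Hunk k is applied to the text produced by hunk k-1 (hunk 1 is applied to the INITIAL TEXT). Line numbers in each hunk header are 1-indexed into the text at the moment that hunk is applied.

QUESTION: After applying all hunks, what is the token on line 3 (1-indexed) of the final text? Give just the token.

Hunk 1: at line 6 remove [rxrf] add [wmx,vrfdl] -> 11 lines: pjida gwi fides bcn dqfda ekbli wmx vrfdl pytvj qii lio
Hunk 2: at line 5 remove [wmx] add [yxuzr] -> 11 lines: pjida gwi fides bcn dqfda ekbli yxuzr vrfdl pytvj qii lio
Hunk 3: at line 5 remove [yxuzr,vrfdl,pytvj] add [cjom] -> 9 lines: pjida gwi fides bcn dqfda ekbli cjom qii lio
Hunk 4: at line 3 remove [dqfda] add [jfd,sdjnt] -> 10 lines: pjida gwi fides bcn jfd sdjnt ekbli cjom qii lio
Hunk 5: at line 7 remove [cjom,qii] add [nbuk] -> 9 lines: pjida gwi fides bcn jfd sdjnt ekbli nbuk lio
Hunk 6: at line 1 remove [fides,bcn,jfd] add [sth] -> 7 lines: pjida gwi sth sdjnt ekbli nbuk lio
Hunk 7: at line 1 remove [sth,sdjnt,ekbli] add [zaqz,uaas] -> 6 lines: pjida gwi zaqz uaas nbuk lio
Final line 3: zaqz

Answer: zaqz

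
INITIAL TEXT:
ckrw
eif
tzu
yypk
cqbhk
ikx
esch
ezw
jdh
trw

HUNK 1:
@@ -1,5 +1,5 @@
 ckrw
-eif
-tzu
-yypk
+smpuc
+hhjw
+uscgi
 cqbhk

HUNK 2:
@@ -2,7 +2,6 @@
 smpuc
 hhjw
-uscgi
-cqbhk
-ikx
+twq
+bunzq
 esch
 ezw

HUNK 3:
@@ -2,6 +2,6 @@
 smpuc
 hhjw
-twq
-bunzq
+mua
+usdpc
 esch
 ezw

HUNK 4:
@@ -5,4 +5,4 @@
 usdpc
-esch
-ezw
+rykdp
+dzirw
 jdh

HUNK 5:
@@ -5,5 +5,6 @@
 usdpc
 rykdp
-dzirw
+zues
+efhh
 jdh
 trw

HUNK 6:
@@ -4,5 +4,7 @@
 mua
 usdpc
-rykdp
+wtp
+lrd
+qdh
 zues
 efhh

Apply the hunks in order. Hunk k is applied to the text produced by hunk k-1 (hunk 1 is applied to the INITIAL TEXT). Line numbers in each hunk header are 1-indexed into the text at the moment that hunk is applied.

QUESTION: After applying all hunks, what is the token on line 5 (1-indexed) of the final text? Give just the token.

Answer: usdpc

Derivation:
Hunk 1: at line 1 remove [eif,tzu,yypk] add [smpuc,hhjw,uscgi] -> 10 lines: ckrw smpuc hhjw uscgi cqbhk ikx esch ezw jdh trw
Hunk 2: at line 2 remove [uscgi,cqbhk,ikx] add [twq,bunzq] -> 9 lines: ckrw smpuc hhjw twq bunzq esch ezw jdh trw
Hunk 3: at line 2 remove [twq,bunzq] add [mua,usdpc] -> 9 lines: ckrw smpuc hhjw mua usdpc esch ezw jdh trw
Hunk 4: at line 5 remove [esch,ezw] add [rykdp,dzirw] -> 9 lines: ckrw smpuc hhjw mua usdpc rykdp dzirw jdh trw
Hunk 5: at line 5 remove [dzirw] add [zues,efhh] -> 10 lines: ckrw smpuc hhjw mua usdpc rykdp zues efhh jdh trw
Hunk 6: at line 4 remove [rykdp] add [wtp,lrd,qdh] -> 12 lines: ckrw smpuc hhjw mua usdpc wtp lrd qdh zues efhh jdh trw
Final line 5: usdpc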